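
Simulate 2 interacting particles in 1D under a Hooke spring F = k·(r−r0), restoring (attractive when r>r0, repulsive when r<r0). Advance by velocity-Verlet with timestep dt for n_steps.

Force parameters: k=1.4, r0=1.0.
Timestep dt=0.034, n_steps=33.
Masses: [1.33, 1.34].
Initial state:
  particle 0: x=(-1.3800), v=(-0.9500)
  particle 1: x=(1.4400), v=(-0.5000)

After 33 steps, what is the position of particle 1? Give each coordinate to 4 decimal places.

(-0.1737)

step 0: x0=(-1.3800) x1=(1.4400)
step 1: x0=(-1.4112) x1=(1.4219)
step 2: x0=(-1.4402) x1=(1.4016)
step 3: x0=(-1.4669) x1=(1.3791)
step 4: x0=(-1.4914) x1=(1.3543)
step 5: x0=(-1.5136) x1=(1.3273)
step 6: x0=(-1.5336) x1=(1.2981)
step 7: x0=(-1.5513) x1=(1.2666)
step 8: x0=(-1.5669) x1=(1.2330)
step 9: x0=(-1.5802) x1=(1.1972)
step 10: x0=(-1.5914) x1=(1.1593)
step 11: x0=(-1.6005) x1=(1.1192)
step 12: x0=(-1.6075) x1=(1.0771)
step 13: x0=(-1.6124) x1=(1.0329)
step 14: x0=(-1.6153) x1=(0.9867)
step 15: x0=(-1.6163) x1=(0.9386)
step 16: x0=(-1.6154) x1=(0.8887)
step 17: x0=(-1.6126) x1=(0.8369)
step 18: x0=(-1.6081) x1=(0.7833)
step 19: x0=(-1.6019) x1=(0.7281)
step 20: x0=(-1.5941) x1=(0.6713)
step 21: x0=(-1.5847) x1=(0.6129)
step 22: x0=(-1.5739) x1=(0.5531)
step 23: x0=(-1.5617) x1=(0.4920)
step 24: x0=(-1.5482) x1=(0.4295)
step 25: x0=(-1.5335) x1=(0.3659)
step 26: x0=(-1.5178) x1=(0.3012)
step 27: x0=(-1.5010) x1=(0.2355)
step 28: x0=(-1.4834) x1=(0.1689)
step 29: x0=(-1.4649) x1=(0.1016)
step 30: x0=(-1.4458) x1=(0.0335)
step 31: x0=(-1.4260) x1=(-0.0351)
step 32: x0=(-1.4058) x1=(-0.1042)
step 33: x0=(-1.3853) x1=(-0.1737)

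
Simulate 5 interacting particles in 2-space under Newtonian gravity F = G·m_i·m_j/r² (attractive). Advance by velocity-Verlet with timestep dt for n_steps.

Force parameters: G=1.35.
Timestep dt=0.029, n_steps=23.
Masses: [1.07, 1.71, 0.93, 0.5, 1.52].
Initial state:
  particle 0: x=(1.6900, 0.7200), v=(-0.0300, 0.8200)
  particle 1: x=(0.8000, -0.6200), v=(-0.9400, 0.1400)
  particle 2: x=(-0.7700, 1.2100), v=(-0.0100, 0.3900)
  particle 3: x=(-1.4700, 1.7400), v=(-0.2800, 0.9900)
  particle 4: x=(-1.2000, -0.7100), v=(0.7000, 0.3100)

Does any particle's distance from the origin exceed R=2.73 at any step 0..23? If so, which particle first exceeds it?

no

step 0: x0=(1.6900, 0.7200) x1=(0.8000, -0.6200) x2=(-0.7700, 1.2100) x3=(-1.4700, 1.7400) x4=(-1.2000, -0.7100)
step 1: x0=(1.6887, 0.7435) x1=(0.7726, -0.6157) x2=(-0.7704, 1.2212) x3=(-1.4774, 1.7681) x4=(-1.1794, -0.7008)
step 2: x0=(1.6867, 0.7663) x1=(0.7448, -0.6108) x2=(-0.7711, 1.2320) x3=(-1.4836, 1.7949) x4=(-1.1581, -0.6912)
step 3: x0=(1.6839, 0.7885) x1=(0.7166, -0.6054) x2=(-0.7720, 1.2426) x3=(-1.4884, 1.8205) x4=(-1.1361, -0.6811)
step 4: x0=(1.6804, 0.8101) x1=(0.6881, -0.5995) x2=(-0.7731, 1.2528) x3=(-1.4921, 1.8449) x4=(-1.1135, -0.6706)
step 5: x0=(1.6761, 0.8312) x1=(0.6591, -0.5931) x2=(-0.7744, 1.2627) x3=(-1.4945, 1.8680) x4=(-1.0901, -0.6596)
step 6: x0=(1.6711, 0.8517) x1=(0.6295, -0.5862) x2=(-0.7758, 1.2723) x3=(-1.4958, 1.8900) x4=(-1.0659, -0.6482)
step 7: x0=(1.6653, 0.8717) x1=(0.5995, -0.5788) x2=(-0.7774, 1.2815) x3=(-1.4959, 1.9108) x4=(-1.0409, -0.6364)
step 8: x0=(1.6589, 0.8911) x1=(0.5689, -0.5710) x2=(-0.7790, 1.2903) x3=(-1.4948, 1.9304) x4=(-1.0150, -0.6241)
step 9: x0=(1.6517, 0.9101) x1=(0.5377, -0.5626) x2=(-0.7808, 1.2987) x3=(-1.4927, 1.9487) x4=(-0.9883, -0.6113)
step 10: x0=(1.6437, 0.9285) x1=(0.5058, -0.5538) x2=(-0.7827, 1.3068) x3=(-1.4894, 1.9659) x4=(-0.9606, -0.5981)
step 11: x0=(1.6351, 0.9465) x1=(0.4732, -0.5446) x2=(-0.7847, 1.3144) x3=(-1.4850, 1.9819) x4=(-0.9318, -0.5845)
step 12: x0=(1.6257, 0.9639) x1=(0.4397, -0.5348) x2=(-0.7867, 1.3217) x3=(-1.4795, 1.9967) x4=(-0.9020, -0.5703)
step 13: x0=(1.6156, 0.9809) x1=(0.4054, -0.5246) x2=(-0.7887, 1.3285) x3=(-1.4730, 2.0103) x4=(-0.8710, -0.5557)
step 14: x0=(1.6047, 0.9974) x1=(0.3700, -0.5140) x2=(-0.7908, 1.3349) x3=(-1.4654, 2.0226) x4=(-0.8386, -0.5406)
step 15: x0=(1.5932, 1.0134) x1=(0.3335, -0.5029) x2=(-0.7929, 1.3409) x3=(-1.4566, 2.0337) x4=(-0.8048, -0.5251)
step 16: x0=(1.5809, 1.0290) x1=(0.2957, -0.4913) x2=(-0.7950, 1.3464) x3=(-1.4468, 2.0435) x4=(-0.7694, -0.5090)
step 17: x0=(1.5679, 1.0442) x1=(0.2565, -0.4793) x2=(-0.7971, 1.3515) x3=(-1.4360, 2.0521) x4=(-0.7322, -0.4924)
step 18: x0=(1.5541, 1.0589) x1=(0.2155, -0.4669) x2=(-0.7992, 1.3562) x3=(-1.4240, 2.0593) x4=(-0.6929, -0.4754)
step 19: x0=(1.5396, 1.0731) x1=(0.1725, -0.4539) x2=(-0.8013, 1.3604) x3=(-1.4109, 2.0651) x4=(-0.6512, -0.4578)
step 20: x0=(1.5243, 1.0869) x1=(0.1270, -0.4405) x2=(-0.8033, 1.3642) x3=(-1.3967, 2.0696) x4=(-0.6065, -0.4397)
step 21: x0=(1.5083, 1.1003) x1=(0.0783, -0.4266) x2=(-0.8052, 1.3675) x3=(-1.3815, 2.0726) x4=(-0.5581, -0.4212)
step 22: x0=(1.4915, 1.1132) x1=(0.0254, -0.4122) x2=(-0.8070, 1.3703) x3=(-1.3650, 2.0742) x4=(-0.5049, -0.4021)
step 23: x0=(1.4740, 1.1257) x1=(-0.0337, -0.3971) x2=(-0.8088, 1.3727) x3=(-1.3475, 2.0743) x4=(-0.4447, -0.3827)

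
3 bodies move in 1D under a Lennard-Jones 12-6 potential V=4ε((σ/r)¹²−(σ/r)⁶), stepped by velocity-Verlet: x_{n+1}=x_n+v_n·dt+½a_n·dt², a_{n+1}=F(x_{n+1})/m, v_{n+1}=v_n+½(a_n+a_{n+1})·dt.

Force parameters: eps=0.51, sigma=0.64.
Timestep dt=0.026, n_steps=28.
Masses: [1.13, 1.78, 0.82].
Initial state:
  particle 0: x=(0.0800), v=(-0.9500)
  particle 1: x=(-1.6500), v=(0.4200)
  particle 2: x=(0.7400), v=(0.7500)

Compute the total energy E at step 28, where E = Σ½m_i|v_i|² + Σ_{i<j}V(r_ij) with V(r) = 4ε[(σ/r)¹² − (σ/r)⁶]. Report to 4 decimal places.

step 0: x0=(0.0800) x1=(-1.6500) x2=(0.7400)
step 1: x0=(0.0522) x1=(-1.6391) x2=(0.7637)
step 2: x0=(0.0241) x1=(-1.6281) x2=(0.7879)
step 3: x0=(-0.0030) x1=(-1.6172) x2=(0.8106)
step 4: x0=(-0.0289) x1=(-1.6062) x2=(0.8318)
step 5: x0=(-0.0540) x1=(-1.5953) x2=(0.8517)
step 6: x0=(-0.0783) x1=(-1.5843) x2=(0.8706)
step 7: x0=(-0.1021) x1=(-1.5733) x2=(0.8886)
step 8: x0=(-0.1254) x1=(-1.5623) x2=(0.9060)
step 9: x0=(-0.1485) x1=(-1.5512) x2=(0.9229)
step 10: x0=(-0.1712) x1=(-1.5401) x2=(0.9394)
step 11: x0=(-0.1939) x1=(-1.5290) x2=(0.9556)
step 12: x0=(-0.2164) x1=(-1.5179) x2=(0.9716)
step 13: x0=(-0.2388) x1=(-1.5067) x2=(0.9873)
step 14: x0=(-0.2612) x1=(-1.4954) x2=(1.0029)
step 15: x0=(-0.2836) x1=(-1.4841) x2=(1.0184)
step 16: x0=(-0.3061) x1=(-1.4726) x2=(1.0338)
step 17: x0=(-0.3287) x1=(-1.4611) x2=(1.0490)
step 18: x0=(-0.3514) x1=(-1.4495) x2=(1.0642)
step 19: x0=(-0.3744) x1=(-1.4377) x2=(1.0794)
step 20: x0=(-0.3975) x1=(-1.4257) x2=(1.0944)
step 21: x0=(-0.4211) x1=(-1.4134) x2=(1.1095)
step 22: x0=(-0.4450) x1=(-1.4009) x2=(1.1245)
step 23: x0=(-0.4695) x1=(-1.3881) x2=(1.1395)
step 24: x0=(-0.4947) x1=(-1.3747) x2=(1.1544)
step 25: x0=(-0.5207) x1=(-1.3609) x2=(1.1693)
step 26: x0=(-0.5478) x1=(-1.3463) x2=(1.1843)
step 27: x0=(-0.5760) x1=(-1.3311) x2=(1.1992)
step 28: x0=(-0.6051) x1=(-1.3152) x2=(1.2140)
step 0 velocities: v0=(-0.9500) v1=(0.4200) v2=(0.7500)
step 0: KE=0.8975, PE=-0.2919, E=0.6056
step 28 velocities: v0=(-1.1118) v1=(0.6047) v2=(0.5721)
step 28: KE=1.1581, PE=-0.5118, E=0.6463

0.6463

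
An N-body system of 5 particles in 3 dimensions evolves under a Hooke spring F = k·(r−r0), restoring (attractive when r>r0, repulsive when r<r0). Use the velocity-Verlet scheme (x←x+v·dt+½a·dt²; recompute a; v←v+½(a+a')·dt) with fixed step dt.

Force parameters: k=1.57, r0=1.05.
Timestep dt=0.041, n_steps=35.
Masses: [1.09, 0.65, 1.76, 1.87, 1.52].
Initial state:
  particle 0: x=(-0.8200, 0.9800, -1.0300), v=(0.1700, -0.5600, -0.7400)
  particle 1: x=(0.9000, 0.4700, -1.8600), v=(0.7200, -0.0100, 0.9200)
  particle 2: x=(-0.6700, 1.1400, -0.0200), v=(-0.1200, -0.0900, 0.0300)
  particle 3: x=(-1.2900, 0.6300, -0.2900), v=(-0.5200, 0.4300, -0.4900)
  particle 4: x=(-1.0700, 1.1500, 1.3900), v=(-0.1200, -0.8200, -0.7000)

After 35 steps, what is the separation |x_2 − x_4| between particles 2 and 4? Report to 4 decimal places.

step 0: x0=(-0.8200, 0.9800, -1.0300) x1=(0.9000, 0.4700, -1.8600) x2=(-0.6700, 1.1400, -0.0200) x3=(-1.2900, 0.6300, -0.2900) x4=(-1.0700, 1.1500, 1.3900)
step 1: x0=(-0.8122, 0.9569, -1.0593) x1=(0.9204, 0.4721, -1.8126) x2=(-0.6742, 1.1361, -0.0192) x3=(-1.3105, 0.6476, -0.3103) x4=(-1.0735, 1.1157, 1.3571)
step 2: x0=(-0.8026, 0.9336, -1.0862) x1=(0.9224, 0.4789, -1.7465) x2=(-0.6770, 1.1318, -0.0193) x3=(-1.3291, 0.6651, -0.3309) x4=(-1.0743, 1.0801, 1.3161)
step 3: x0=(-0.7915, 0.9100, -1.1106) x1=(0.9063, 0.4903, -1.6628) x2=(-0.6783, 1.1271, -0.0204) x3=(-1.3460, 0.6825, -0.3518) x4=(-1.0723, 1.0433, 1.2671)
step 4: x0=(-0.7788, 0.8863, -1.1324) x1=(0.8724, 0.5060, -1.5628) x2=(-0.6783, 1.1219, -0.0224) x3=(-1.3611, 0.6998, -0.3730) x4=(-1.0676, 1.0056, 1.2108)
step 5: x0=(-0.7648, 0.8625, -1.1513) x1=(0.8217, 0.5254, -1.4482) x2=(-0.6769, 1.1163, -0.0254) x3=(-1.3745, 0.7169, -0.3943) x4=(-1.0604, 0.9669, 1.1474)
step 6: x0=(-0.7496, 0.8386, -1.1674) x1=(0.7553, 0.5483, -1.3206) x2=(-0.6742, 1.1103, -0.0292) x3=(-1.3862, 0.7338, -0.4158) x4=(-1.0507, 0.9276, 1.0775)
step 7: x0=(-0.7336, 0.8146, -1.1804) x1=(0.6747, 0.5740, -1.1819) x2=(-0.6705, 1.1039, -0.0338) x3=(-1.3963, 0.7506, -0.4374) x4=(-1.0389, 0.8876, 1.0019)
step 8: x0=(-0.7170, 0.7907, -1.1905) x1=(0.5814, 0.6021, -1.0341) x2=(-0.6657, 1.0971, -0.0391) x3=(-1.4049, 0.7673, -0.4589) x4=(-1.0250, 0.8472, 0.9210)
step 9: x0=(-0.7000, 0.7669, -1.1977) x1=(0.4773, 0.6320, -0.8791) x2=(-0.6601, 1.0902, -0.0451) x3=(-1.4122, 0.7838, -0.4804) x4=(-1.0094, 0.8065, 0.8356)
step 10: x0=(-0.6829, 0.7431, -1.2020) x1=(0.3645, 0.6632, -0.7188) x2=(-0.6538, 1.0830, -0.0517) x3=(-1.4184, 0.8001, -0.5017) x4=(-0.9924, 0.7656, 0.7464)
step 11: x0=(-0.6658, 0.7195, -1.2037) x1=(0.2448, 0.6951, -0.5550) x2=(-0.6470, 1.0758, -0.0588) x3=(-1.4235, 0.8163, -0.5229) x4=(-0.9742, 0.7244, 0.6542)
step 12: x0=(-0.6489, 0.6959, -1.2031) x1=(0.1203, 0.7274, -0.3894) x2=(-0.6400, 1.0687, -0.0662) x3=(-1.4278, 0.8324, -0.5438) x4=(-0.9552, 0.6832, 0.5596)
step 13: x0=(-0.6321, 0.6725, -1.2003) x1=(-0.0070, 0.7595, -0.2233) x2=(-0.6328, 1.0618, -0.0740) x3=(-1.4315, 0.8484, -0.5645) x4=(-0.9358, 0.6418, 0.4635)
step 14: x0=(-0.6154, 0.6491, -1.1953) x1=(-0.1354, 0.7910, -0.0581) x2=(-0.6258, 1.0553, -0.0822) x3=(-1.4346, 0.8642, -0.5850) x4=(-0.9163, 0.6001, 0.3663)
step 15: x0=(-0.5988, 0.6259, -1.1884) x1=(-0.2631, 0.8217, 0.1058) x2=(-0.6192, 1.0495, -0.0908) x3=(-1.4373, 0.8801, -0.6053) x4=(-0.8972, 0.5581, 0.2687)
step 16: x0=(-0.5822, 0.6028, -1.1795) x1=(-0.3893, 0.8516, 0.2684) x2=(-0.6128, 1.0444, -0.1003) x3=(-1.4397, 0.8958, -0.6254) x4=(-0.8787, 0.5154, 0.1707)
step 17: x0=(-0.5658, 0.5800, -1.1685) x1=(-0.5140, 0.8813, 0.4306) x2=(-0.6066, 1.0402, -0.1108) x3=(-1.4418, 0.9116, -0.6452) x4=(-0.8611, 0.4718, 0.0723)
step 18: x0=(-0.5494, 0.5575, -1.1553) x1=(-0.6387, 0.9112, 0.5921) x2=(-0.6002, 1.0366, -0.1222) x3=(-1.4436, 0.9273, -0.6647) x4=(-0.8439, 0.4271, -0.0266)
step 19: x0=(-0.5333, 0.5355, -1.1398) x1=(-0.7640, 0.9408, 0.7512) x2=(-0.5935, 1.0336, -0.1343) x3=(-1.4452, 0.9430, -0.6838) x4=(-0.8270, 0.3815, -0.1258)
step 20: x0=(-0.5175, 0.5140, -1.1220) x1=(-0.8899, 0.9696, 0.9054) x2=(-0.5865, 1.0311, -0.1467) x3=(-1.4464, 0.9587, -0.7022) x4=(-0.8103, 0.3353, -0.2251)
step 21: x0=(-0.5023, 0.4932, -1.1017) x1=(-1.0158, 0.9970, 1.0518) x2=(-0.5794, 1.0290, -0.1590) x3=(-1.4473, 0.9745, -0.7199) x4=(-0.7937, 0.2888, -0.3239)
step 22: x0=(-0.4878, 0.4733, -1.0789) x1=(-1.1407, 1.0223, 1.1878) x2=(-0.5722, 1.0272, -0.1709) x3=(-1.4479, 0.9902, -0.7366) x4=(-0.7776, 0.2421, -0.4217)
step 23: x0=(-0.4740, 0.4546, -1.0536) x1=(-1.2633, 1.0450, 1.3106) x2=(-0.5652, 1.0257, -0.1822) x3=(-1.4481, 1.0058, -0.7521) x4=(-0.7619, 0.1955, -0.5179)
step 24: x0=(-0.4612, 0.4371, -1.0255) x1=(-1.3824, 1.0644, 1.4178) x2=(-0.5586, 1.0244, -0.1926) x3=(-1.4481, 1.0214, -0.7661) x4=(-0.7471, 0.1492, -0.6121)
step 25: x0=(-0.4495, 0.4213, -0.9947) x1=(-1.4966, 1.0801, 1.5070) x2=(-0.5524, 1.0232, -0.2019) x3=(-1.4479, 1.0369, -0.7786) x4=(-0.7334, 0.1034, -0.7039)
step 26: x0=(-0.4389, 0.4073, -0.9608) x1=(-1.6044, 1.0916, 1.5764) x2=(-0.5470, 1.0221, -0.2100) x3=(-1.4473, 1.0521, -0.7894) x4=(-0.7211, 0.0582, -0.7929)
step 27: x0=(-0.4296, 0.3956, -0.9236) x1=(-1.7046, 1.0985, 1.6245) x2=(-0.5424, 1.0209, -0.2167) x3=(-1.4465, 1.0671, -0.7983) x4=(-0.7104, 0.0137, -0.8789)
step 28: x0=(-0.4217, 0.3860, -0.8827) x1=(-1.7957, 1.1006, 1.6499) x2=(-0.5388, 1.0198, -0.2221) x3=(-1.4455, 1.0816, -0.8053) x4=(-0.7017, -0.0297, -0.9619)
step 29: x0=(-0.4156, 0.3788, -0.8378) x1=(-1.8769, 1.0975, 1.6519) x2=(-0.5363, 1.0185, -0.2261) x3=(-1.4443, 1.0957, -0.8103) x4=(-0.6950, -0.0719, -1.0418)
step 30: x0=(-0.4116, 0.3736, -0.7889) x1=(-1.9470, 1.0892, 1.6301) x2=(-0.5350, 1.0171, -0.2287) x3=(-1.4429, 1.1092, -0.8134) x4=(-0.6903, -0.1124, -1.1184)
step 31: x0=(-0.4100, 0.3702, -0.7360) x1=(-2.0052, 1.0757, 1.5845) x2=(-0.5350, 1.0155, -0.2300) x3=(-1.4414, 1.1220, -0.8145) x4=(-0.6877, -0.1509, -1.1916)
step 32: x0=(-0.4109, 0.3683, -0.6794) x1=(-2.0511, 1.0568, 1.5156) x2=(-0.5364, 1.0137, -0.2300) x3=(-1.4396, 1.1340, -0.8139) x4=(-0.6872, -0.1870, -1.2610)
step 33: x0=(-0.4145, 0.3676, -0.6196) x1=(-2.0843, 1.0328, 1.4241) x2=(-0.5392, 1.0116, -0.2290) x3=(-1.4377, 1.1451, -0.8115) x4=(-0.6887, -0.2203, -1.3265)
step 34: x0=(-0.4209, 0.3679, -0.5570) x1=(-2.1046, 1.0039, 1.3113) x2=(-0.5435, 1.0092, -0.2270) x3=(-1.4356, 1.1552, -0.8076) x4=(-0.6924, -0.2507, -1.3879)
step 35: x0=(-0.4300, 0.3687, -0.4922) x1=(-2.1122, 0.9703, 1.1787) x2=(-0.5492, 1.0065, -0.2243) x3=(-1.4332, 1.1642, -0.8024) x4=(-0.6981, -0.2777, -1.4449)

1.7780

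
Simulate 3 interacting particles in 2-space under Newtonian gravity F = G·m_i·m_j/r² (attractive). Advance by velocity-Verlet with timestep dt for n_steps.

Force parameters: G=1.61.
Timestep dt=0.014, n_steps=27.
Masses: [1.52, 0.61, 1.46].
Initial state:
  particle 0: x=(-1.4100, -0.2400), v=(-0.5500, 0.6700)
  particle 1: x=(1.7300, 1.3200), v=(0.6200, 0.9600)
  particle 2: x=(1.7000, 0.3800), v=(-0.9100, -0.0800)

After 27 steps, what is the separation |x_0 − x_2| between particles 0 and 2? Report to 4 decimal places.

2.9714

step 0: x0=(-1.4100, -0.2400) x1=(1.7300, 1.3200) x2=(1.7000, 0.3800)
step 1: x0=(-1.4177, -0.2306) x1=(1.7387, 1.3332) x2=(1.6872, 0.3790)
step 2: x0=(-1.4253, -0.2212) x1=(1.7472, 1.3458) x2=(1.6744, 0.3782)
step 3: x0=(-1.4328, -0.2118) x1=(1.7558, 1.3580) x2=(1.6616, 0.3775)
step 4: x0=(-1.4403, -0.2024) x1=(1.7642, 1.3696) x2=(1.6488, 0.3771)
step 5: x0=(-1.4478, -0.1929) x1=(1.7726, 1.3808) x2=(1.6359, 0.3769)
step 6: x0=(-1.4551, -0.1834) x1=(1.7808, 1.3915) x2=(1.6230, 0.3768)
step 7: x0=(-1.4624, -0.1740) x1=(1.7890, 1.4018) x2=(1.6101, 0.3769)
step 8: x0=(-1.4697, -0.1645) x1=(1.7970, 1.4116) x2=(1.5971, 0.3772)
step 9: x0=(-1.4769, -0.1550) x1=(1.8050, 1.4210) x2=(1.5842, 0.3776)
step 10: x0=(-1.4840, -0.1454) x1=(1.8128, 1.4300) x2=(1.5712, 0.3782)
step 11: x0=(-1.4911, -0.1359) x1=(1.8205, 1.4386) x2=(1.5582, 0.3789)
step 12: x0=(-1.4981, -0.1263) x1=(1.8281, 1.4469) x2=(1.5452, 0.3798)
step 13: x0=(-1.5051, -0.1168) x1=(1.8355, 1.4547) x2=(1.5322, 0.3808)
step 14: x0=(-1.5120, -0.1072) x1=(1.8429, 1.4621) x2=(1.5192, 0.3820)
step 15: x0=(-1.5188, -0.0976) x1=(1.8500, 1.4692) x2=(1.5062, 0.3833)
step 16: x0=(-1.5256, -0.0880) x1=(1.8571, 1.4760) x2=(1.4931, 0.3847)
step 17: x0=(-1.5323, -0.0784) x1=(1.8640, 1.4824) x2=(1.4801, 0.3863)
step 18: x0=(-1.5389, -0.0687) x1=(1.8708, 1.4884) x2=(1.4671, 0.3880)
step 19: x0=(-1.5455, -0.0591) x1=(1.8774, 1.4942) x2=(1.4540, 0.3898)
step 20: x0=(-1.5520, -0.0494) x1=(1.8838, 1.4996) x2=(1.4410, 0.3918)
step 21: x0=(-1.5585, -0.0398) x1=(1.8901, 1.5047) x2=(1.4280, 0.3938)
step 22: x0=(-1.5649, -0.0301) x1=(1.8963, 1.5095) x2=(1.4149, 0.3960)
step 23: x0=(-1.5712, -0.0204) x1=(1.9023, 1.5140) x2=(1.4019, 0.3983)
step 24: x0=(-1.5775, -0.0107) x1=(1.9081, 1.5181) x2=(1.3888, 0.4007)
step 25: x0=(-1.5837, -0.0009) x1=(1.9138, 1.5221) x2=(1.3758, 0.4032)
step 26: x0=(-1.5899, 0.0088) x1=(1.9194, 1.5257) x2=(1.3628, 0.4058)
step 27: x0=(-1.5959, 0.0185) x1=(1.9247, 1.5290) x2=(1.3497, 0.4085)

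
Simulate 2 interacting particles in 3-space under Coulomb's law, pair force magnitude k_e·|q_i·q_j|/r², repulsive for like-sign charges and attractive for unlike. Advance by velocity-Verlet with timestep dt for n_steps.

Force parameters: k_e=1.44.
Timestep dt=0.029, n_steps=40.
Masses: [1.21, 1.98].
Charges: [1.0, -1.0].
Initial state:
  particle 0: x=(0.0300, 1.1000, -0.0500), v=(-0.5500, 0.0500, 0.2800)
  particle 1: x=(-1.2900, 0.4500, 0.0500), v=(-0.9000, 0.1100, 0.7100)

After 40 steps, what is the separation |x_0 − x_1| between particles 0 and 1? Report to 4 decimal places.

1.3695

step 0: x0=(0.0300, 1.1000, -0.0500) x1=(-1.2900, 0.4500, 0.0500)
step 1: x0=(0.0138, 1.1013, -0.0419) x1=(-1.3160, 0.4533, 0.0706)
step 2: x0=(-0.0027, 1.1025, -0.0337) x1=(-1.3417, 0.4566, 0.0911)
step 3: x0=(-0.0197, 1.1035, -0.0255) x1=(-1.3672, 0.4601, 0.1117)
step 4: x0=(-0.0371, 1.1042, -0.0172) x1=(-1.3924, 0.4637, 0.1322)
step 5: x0=(-0.0548, 1.1048, -0.0089) x1=(-1.4174, 0.4675, 0.1527)
step 6: x0=(-0.0730, 1.1052, -0.0006) x1=(-1.4422, 0.4713, 0.1731)
step 7: x0=(-0.0915, 1.1054, 0.0078) x1=(-1.4667, 0.4752, 0.1936)
step 8: x0=(-0.1105, 1.1054, 0.0162) x1=(-1.4909, 0.4793, 0.2139)
step 9: x0=(-0.1298, 1.1053, 0.0247) x1=(-1.5150, 0.4835, 0.2343)
step 10: x0=(-0.1495, 1.1050, 0.0333) x1=(-1.5388, 0.4877, 0.2546)
step 11: x0=(-0.1696, 1.1045, 0.0419) x1=(-1.5623, 0.4921, 0.2749)
step 12: x0=(-0.1901, 1.1038, 0.0506) x1=(-1.5857, 0.4966, 0.2952)
step 13: x0=(-0.2109, 1.1030, 0.0593) x1=(-1.6088, 0.5011, 0.3154)
step 14: x0=(-0.2322, 1.1020, 0.0681) x1=(-1.6317, 0.5058, 0.3355)
step 15: x0=(-0.2538, 1.1009, 0.0770) x1=(-1.6543, 0.5106, 0.3557)
step 16: x0=(-0.2758, 1.0996, 0.0860) x1=(-1.6767, 0.5155, 0.3757)
step 17: x0=(-0.2981, 1.0981, 0.0950) x1=(-1.6989, 0.5204, 0.3958)
step 18: x0=(-0.3209, 1.0965, 0.1042) x1=(-1.7208, 0.5255, 0.4157)
step 19: x0=(-0.3440, 1.0947, 0.1134) x1=(-1.7425, 0.5307, 0.4357)
step 20: x0=(-0.3676, 1.0928, 0.1227) x1=(-1.7640, 0.5359, 0.4555)
step 21: x0=(-0.3915, 1.0907, 0.1320) x1=(-1.7852, 0.5413, 0.4753)
step 22: x0=(-0.4158, 1.0885, 0.1415) x1=(-1.8062, 0.5467, 0.4951)
step 23: x0=(-0.4404, 1.0861, 0.1511) x1=(-1.8270, 0.5522, 0.5148)
step 24: x0=(-0.4655, 1.0836, 0.1608) x1=(-1.8475, 0.5579, 0.5344)
step 25: x0=(-0.4909, 1.0809, 0.1706) x1=(-1.8678, 0.5636, 0.5540)
step 26: x0=(-0.5168, 1.0780, 0.1805) x1=(-1.8879, 0.5694, 0.5735)
step 27: x0=(-0.5430, 1.0751, 0.1905) x1=(-1.9077, 0.5753, 0.5929)
step 28: x0=(-0.5697, 1.0719, 0.2006) x1=(-1.9273, 0.5813, 0.6123)
step 29: x0=(-0.5967, 1.0687, 0.2109) x1=(-1.9466, 0.5873, 0.6316)
step 30: x0=(-0.6241, 1.0653, 0.2213) x1=(-1.9657, 0.5935, 0.6508)
step 31: x0=(-0.6520, 1.0617, 0.2318) x1=(-1.9845, 0.5998, 0.6699)
step 32: x0=(-0.6803, 1.0580, 0.2424) x1=(-2.0031, 0.6061, 0.6890)
step 33: x0=(-0.7089, 1.0542, 0.2532) x1=(-2.0214, 0.6125, 0.7079)
step 34: x0=(-0.7381, 1.0502, 0.2641) x1=(-2.0394, 0.6190, 0.7268)
step 35: x0=(-0.7676, 1.0461, 0.2752) x1=(-2.0572, 0.6256, 0.7456)
step 36: x0=(-0.7976, 1.0418, 0.2865) x1=(-2.0748, 0.6323, 0.7643)
step 37: x0=(-0.8280, 1.0374, 0.2979) x1=(-2.0920, 0.6391, 0.7829)
step 38: x0=(-0.8589, 1.0328, 0.3094) x1=(-2.1090, 0.6459, 0.8013)
step 39: x0=(-0.8902, 1.0281, 0.3212) x1=(-2.1257, 0.6529, 0.8197)
step 40: x0=(-0.9220, 1.0233, 0.3332) x1=(-2.1421, 0.6599, 0.8379)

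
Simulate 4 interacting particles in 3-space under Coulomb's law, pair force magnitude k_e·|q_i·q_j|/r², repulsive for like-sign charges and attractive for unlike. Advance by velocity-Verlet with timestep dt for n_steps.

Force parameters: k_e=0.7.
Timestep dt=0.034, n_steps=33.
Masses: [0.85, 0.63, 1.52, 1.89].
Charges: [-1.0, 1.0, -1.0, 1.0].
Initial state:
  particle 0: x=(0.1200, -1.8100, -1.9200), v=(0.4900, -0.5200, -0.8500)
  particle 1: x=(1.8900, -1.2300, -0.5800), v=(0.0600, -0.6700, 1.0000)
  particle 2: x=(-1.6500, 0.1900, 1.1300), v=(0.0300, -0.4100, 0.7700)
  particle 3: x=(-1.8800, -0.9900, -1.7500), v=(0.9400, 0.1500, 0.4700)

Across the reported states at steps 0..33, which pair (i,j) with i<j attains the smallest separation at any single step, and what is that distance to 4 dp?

pair (0,3), distance 2.1666

step 0: x0=(0.1200, -1.8100, -1.9200) x1=(1.8900, -1.2300, -0.5800) x2=(-1.6500, 0.1900, 1.1300) x3=(-1.8800, -0.9900, -1.7500)
step 1: x0=(0.1366, -1.8276, -1.9489) x1=(1.8920, -1.2528, -0.5460) x2=(-1.6490, 0.1761, 1.1562) x3=(-1.8480, -0.9849, -1.7340)
step 2: x0=(0.1533, -1.8452, -1.9776) x1=(1.8937, -1.2756, -0.5122) x2=(-1.6479, 0.1621, 1.1823) x3=(-1.8160, -0.9798, -1.7180)
step 3: x0=(0.1699, -1.8626, -2.0063) x1=(1.8954, -1.2985, -0.4784) x2=(-1.6469, 0.1481, 1.2084) x3=(-1.7838, -0.9748, -1.7020)
step 4: x0=(0.1864, -1.8800, -2.0349) x1=(1.8969, -1.3214, -0.4447) x2=(-1.6458, 0.1341, 1.2344) x3=(-1.7517, -0.9697, -1.6859)
step 5: x0=(0.2029, -1.8972, -2.0634) x1=(1.8982, -1.3444, -0.4111) x2=(-1.6448, 0.1201, 1.2604) x3=(-1.7195, -0.9647, -1.6698)
step 6: x0=(0.2194, -1.9143, -2.0918) x1=(1.8994, -1.3674, -0.3776) x2=(-1.6437, 0.1061, 1.2864) x3=(-1.6872, -0.9597, -1.6537)
step 7: x0=(0.2358, -1.9314, -2.1201) x1=(1.9005, -1.3904, -0.3442) x2=(-1.6426, 0.0920, 1.3123) x3=(-1.6549, -0.9548, -1.6376)
step 8: x0=(0.2522, -1.9483, -2.1482) x1=(1.9015, -1.4134, -0.3109) x2=(-1.6415, 0.0780, 1.3382) x3=(-1.6225, -0.9498, -1.6215)
step 9: x0=(0.2685, -1.9652, -2.1762) x1=(1.9023, -1.4365, -0.2776) x2=(-1.6404, 0.0639, 1.3640) x3=(-1.5900, -0.9449, -1.6054)
step 10: x0=(0.2848, -1.9819, -2.2042) x1=(1.9031, -1.4596, -0.2445) x2=(-1.6393, 0.0498, 1.3898) x3=(-1.5576, -0.9400, -1.5893)
step 11: x0=(0.3010, -1.9986, -2.2320) x1=(1.9038, -1.4827, -0.2114) x2=(-1.6381, 0.0357, 1.4155) x3=(-1.5251, -0.9351, -1.5731)
step 12: x0=(0.3171, -2.0151, -2.2596) x1=(1.9043, -1.5058, -0.1784) x2=(-1.6370, 0.0216, 1.4412) x3=(-1.4925, -0.9302, -1.5570)
step 13: x0=(0.3332, -2.0316, -2.2871) x1=(1.9048, -1.5290, -0.1455) x2=(-1.6358, 0.0074, 1.4669) x3=(-1.4599, -0.9254, -1.5408)
step 14: x0=(0.3493, -2.0479, -2.3145) x1=(1.9052, -1.5522, -0.1126) x2=(-1.6346, -0.0067, 1.4925) x3=(-1.4273, -0.9206, -1.5247)
step 15: x0=(0.3652, -2.0642, -2.3418) x1=(1.9056, -1.5754, -0.0799) x2=(-1.6333, -0.0209, 1.5181) x3=(-1.3946, -0.9158, -1.5086)
step 16: x0=(0.3811, -2.0803, -2.3689) x1=(1.9058, -1.5986, -0.0472) x2=(-1.6321, -0.0351, 1.5436) x3=(-1.3619, -0.9110, -1.4924)
step 17: x0=(0.3970, -2.0964, -2.3959) x1=(1.9060, -1.6219, -0.0145) x2=(-1.6308, -0.0493, 1.5691) x3=(-1.3291, -0.9063, -1.4763)
step 18: x0=(0.4128, -2.1123, -2.4228) x1=(1.9062, -1.6451, 0.0180) x2=(-1.6296, -0.0635, 1.5946) x3=(-1.2964, -0.9016, -1.4602)
step 19: x0=(0.4285, -2.1282, -2.4495) x1=(1.9063, -1.6684, 0.0505) x2=(-1.6282, -0.0778, 1.6200) x3=(-1.2636, -0.8969, -1.4440)
step 20: x0=(0.4442, -2.1439, -2.4761) x1=(1.9063, -1.6917, 0.0830) x2=(-1.6269, -0.0920, 1.6453) x3=(-1.2308, -0.8922, -1.4279)
step 21: x0=(0.4598, -2.1596, -2.5025) x1=(1.9063, -1.7150, 0.1154) x2=(-1.6256, -0.1063, 1.6706) x3=(-1.1979, -0.8876, -1.4118)
step 22: x0=(0.4754, -2.1752, -2.5288) x1=(1.9063, -1.7383, 0.1477) x2=(-1.6242, -0.1206, 1.6959) x3=(-1.1651, -0.8830, -1.3957)
step 23: x0=(0.4909, -2.1906, -2.5550) x1=(1.9062, -1.7617, 0.1800) x2=(-1.6228, -0.1349, 1.7211) x3=(-1.1322, -0.8784, -1.3796)
step 24: x0=(0.5064, -2.2060, -2.5810) x1=(1.9061, -1.7850, 0.2123) x2=(-1.6214, -0.1492, 1.7463) x3=(-1.0993, -0.8738, -1.3636)
step 25: x0=(0.5218, -2.2213, -2.6069) x1=(1.9060, -1.8084, 0.2445) x2=(-1.6199, -0.1635, 1.7714) x3=(-1.0664, -0.8693, -1.3475)
step 26: x0=(0.5371, -2.2365, -2.6326) x1=(1.9058, -1.8318, 0.2767) x2=(-1.6184, -0.1779, 1.7965) x3=(-1.0335, -0.8648, -1.3315)
step 27: x0=(0.5524, -2.2517, -2.6582) x1=(1.9056, -1.8552, 0.3088) x2=(-1.6169, -0.1923, 1.8216) x3=(-1.0006, -0.8603, -1.3154)
step 28: x0=(0.5677, -2.2667, -2.6837) x1=(1.9054, -1.8786, 0.3409) x2=(-1.6154, -0.2066, 1.8466) x3=(-0.9676, -0.8558, -1.2994)
step 29: x0=(0.5829, -2.2817, -2.7090) x1=(1.9052, -1.9020, 0.3730) x2=(-1.6138, -0.2210, 1.8715) x3=(-0.9347, -0.8513, -1.2834)
step 30: x0=(0.5981, -2.2965, -2.7342) x1=(1.9049, -1.9255, 0.4051) x2=(-1.6122, -0.2354, 1.8964) x3=(-0.9018, -0.8469, -1.2674)
step 31: x0=(0.6132, -2.3113, -2.7593) x1=(1.9046, -1.9490, 0.4371) x2=(-1.6106, -0.2499, 1.9213) x3=(-0.8688, -0.8424, -1.2515)
step 32: x0=(0.6283, -2.3261, -2.7842) x1=(1.9044, -1.9724, 0.4691) x2=(-1.6089, -0.2643, 1.9461) x3=(-0.8359, -0.8380, -1.2355)
step 33: x0=(0.6433, -2.3407, -2.8090) x1=(1.9041, -1.9959, 0.5011) x2=(-1.6073, -0.2788, 1.9709) x3=(-0.8030, -0.8336, -1.2196)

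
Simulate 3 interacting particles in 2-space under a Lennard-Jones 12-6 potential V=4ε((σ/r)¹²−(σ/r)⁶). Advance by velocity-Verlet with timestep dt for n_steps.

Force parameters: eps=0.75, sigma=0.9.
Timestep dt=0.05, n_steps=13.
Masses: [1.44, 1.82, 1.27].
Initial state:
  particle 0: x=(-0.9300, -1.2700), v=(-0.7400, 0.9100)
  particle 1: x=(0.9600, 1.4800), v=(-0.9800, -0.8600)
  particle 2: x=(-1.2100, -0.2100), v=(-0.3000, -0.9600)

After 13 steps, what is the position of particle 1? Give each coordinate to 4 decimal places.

step 0: x0=(-0.9300, -1.2700) x1=(0.9600, 1.4800) x2=(-1.2100, -0.2100)
step 1: x0=(-0.9674, -1.2229) x1=(0.9110, 1.4370) x2=(-1.2245, -0.2599)
step 2: x0=(-1.0045, -1.1771) x1=(0.8620, 1.3940) x2=(-1.2394, -0.3081)
step 3: x0=(-1.0325, -1.1647) x1=(0.8130, 1.3510) x2=(-1.2645, -0.3185)
step 4: x0=(-1.0460, -1.2055) x1=(0.7639, 1.3079) x2=(-1.3062, -0.2686)
step 5: x0=(-1.0580, -1.2513) x1=(0.7149, 1.2649) x2=(-1.3494, -0.2130)
step 6: x0=(-1.0709, -1.2940) x1=(0.6658, 1.2218) x2=(-1.3916, -0.1609)
step 7: x0=(-1.0847, -1.3337) x1=(0.6167, 1.1787) x2=(-1.4328, -0.1122)
step 8: x0=(-1.0991, -1.3711) x1=(0.5676, 1.1356) x2=(-1.4732, -0.0660)
step 9: x0=(-1.1140, -1.4070) x1=(0.5184, 1.0925) x2=(-1.5131, -0.0216)
step 10: x0=(-1.1291, -1.4418) x1=(0.4692, 1.0493) x2=(-1.5526, 0.0216)
step 11: x0=(-1.1445, -1.4758) x1=(0.4200, 1.0062) x2=(-1.5918, 0.0640)
step 12: x0=(-1.1600, -1.5092) x1=(0.3707, 0.9630) x2=(-1.6308, 0.1058)
step 13: x0=(-1.1756, -1.5422) x1=(0.3214, 0.9197) x2=(-1.6695, 0.1471)

(0.3214, 0.9197)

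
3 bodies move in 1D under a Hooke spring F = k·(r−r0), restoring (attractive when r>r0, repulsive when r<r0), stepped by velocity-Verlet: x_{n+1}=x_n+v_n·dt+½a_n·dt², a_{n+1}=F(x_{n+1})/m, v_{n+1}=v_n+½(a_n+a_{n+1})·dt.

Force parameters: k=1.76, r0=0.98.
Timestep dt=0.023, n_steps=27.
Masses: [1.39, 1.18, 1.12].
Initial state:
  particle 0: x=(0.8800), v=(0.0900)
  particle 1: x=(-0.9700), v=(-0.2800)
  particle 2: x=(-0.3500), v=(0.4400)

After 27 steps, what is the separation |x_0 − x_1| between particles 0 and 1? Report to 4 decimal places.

1.6506

step 0: x0=(0.8800) x1=(-0.9700) x2=(-0.3500)
step 1: x0=(0.8817) x1=(-0.9762) x2=(-0.3396)
step 2: x0=(0.8826) x1=(-0.9821) x2=(-0.3288)
step 3: x0=(0.8828) x1=(-0.9874) x2=(-0.3174)
step 4: x0=(0.8823) x1=(-0.9924) x2=(-0.3057)
step 5: x0=(0.8810) x1=(-0.9968) x2=(-0.2935)
step 6: x0=(0.8790) x1=(-1.0008) x2=(-0.2809)
step 7: x0=(0.8763) x1=(-1.0042) x2=(-0.2680)
step 8: x0=(0.8728) x1=(-1.0071) x2=(-0.2547)
step 9: x0=(0.8686) x1=(-1.0095) x2=(-0.2411)
step 10: x0=(0.8638) x1=(-1.0114) x2=(-0.2272)
step 11: x0=(0.8583) x1=(-1.0127) x2=(-0.2131)
step 12: x0=(0.8521) x1=(-1.0134) x2=(-0.1988)
step 13: x0=(0.8453) x1=(-1.0136) x2=(-0.1842)
step 14: x0=(0.8379) x1=(-1.0132) x2=(-0.1695)
step 15: x0=(0.8298) x1=(-1.0123) x2=(-0.1546)
step 16: x0=(0.8212) x1=(-1.0107) x2=(-0.1397)
step 17: x0=(0.8120) x1=(-1.0085) x2=(-0.1246)
step 18: x0=(0.8023) x1=(-1.0058) x2=(-0.1096)
step 19: x0=(0.7921) x1=(-1.0025) x2=(-0.0945)
step 20: x0=(0.7814) x1=(-0.9986) x2=(-0.0794)
step 21: x0=(0.7702) x1=(-0.9941) x2=(-0.0644)
step 22: x0=(0.7586) x1=(-0.9890) x2=(-0.0494)
step 23: x0=(0.7467) x1=(-0.9834) x2=(-0.0346)
step 24: x0=(0.7343) x1=(-0.9772) x2=(-0.0199)
step 25: x0=(0.7216) x1=(-0.9704) x2=(-0.0054)
step 26: x0=(0.7086) x1=(-0.9631) x2=(0.0089)
step 27: x0=(0.6953) x1=(-0.9552) x2=(0.0231)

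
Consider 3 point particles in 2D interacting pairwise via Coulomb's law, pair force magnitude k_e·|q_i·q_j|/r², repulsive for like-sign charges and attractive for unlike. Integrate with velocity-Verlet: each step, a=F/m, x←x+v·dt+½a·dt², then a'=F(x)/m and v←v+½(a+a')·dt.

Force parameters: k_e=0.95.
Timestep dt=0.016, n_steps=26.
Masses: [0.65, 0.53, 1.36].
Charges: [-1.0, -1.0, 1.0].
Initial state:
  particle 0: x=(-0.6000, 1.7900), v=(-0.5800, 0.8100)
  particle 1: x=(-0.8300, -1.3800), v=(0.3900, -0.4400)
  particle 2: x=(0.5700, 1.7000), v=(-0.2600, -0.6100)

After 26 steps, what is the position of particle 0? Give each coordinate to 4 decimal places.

step 0: x0=(-0.6000, 1.7900) x1=(-0.8300, -1.3800) x2=(0.5700, 1.7000)
step 1: x0=(-0.6091, 1.8030) x1=(-0.8238, -1.3870) x2=(0.5658, 1.6902)
step 2: x0=(-0.6180, 1.8159) x1=(-0.8175, -1.3941) x2=(0.5614, 1.6805)
step 3: x0=(-0.6266, 1.8289) x1=(-0.8112, -1.4012) x2=(0.5569, 1.6707)
step 4: x0=(-0.6350, 1.8419) x1=(-0.8049, -1.4082) x2=(0.5523, 1.6609)
step 5: x0=(-0.6431, 1.8549) x1=(-0.7986, -1.4153) x2=(0.5475, 1.6512)
step 6: x0=(-0.6509, 1.8679) x1=(-0.7923, -1.4224) x2=(0.5427, 1.6414)
step 7: x0=(-0.6585, 1.8808) x1=(-0.7860, -1.4295) x2=(0.5376, 1.6317)
step 8: x0=(-0.6658, 1.8938) x1=(-0.7796, -1.4365) x2=(0.5325, 1.6220)
step 9: x0=(-0.6729, 1.9067) x1=(-0.7733, -1.4436) x2=(0.5273, 1.6122)
step 10: x0=(-0.6798, 1.9196) x1=(-0.7669, -1.4507) x2=(0.5219, 1.6025)
step 11: x0=(-0.6864, 1.9325) x1=(-0.7605, -1.4578) x2=(0.5164, 1.5928)
step 12: x0=(-0.6928, 1.9453) x1=(-0.7541, -1.4649) x2=(0.5108, 1.5832)
step 13: x0=(-0.6989, 1.9581) x1=(-0.7477, -1.4720) x2=(0.5051, 1.5735)
step 14: x0=(-0.7049, 1.9709) x1=(-0.7412, -1.4791) x2=(0.4992, 1.5638)
step 15: x0=(-0.7106, 1.9836) x1=(-0.7348, -1.4862) x2=(0.4933, 1.5542)
step 16: x0=(-0.7161, 1.9963) x1=(-0.7283, -1.4933) x2=(0.4872, 1.5446)
step 17: x0=(-0.7214, 2.0089) x1=(-0.7218, -1.5004) x2=(0.4811, 1.5350)
step 18: x0=(-0.7264, 2.0214) x1=(-0.7153, -1.5075) x2=(0.4748, 1.5255)
step 19: x0=(-0.7313, 2.0340) x1=(-0.7088, -1.5146) x2=(0.4684, 1.5160)
step 20: x0=(-0.7360, 2.0464) x1=(-0.7023, -1.5216) x2=(0.4620, 1.5065)
step 21: x0=(-0.7405, 2.0588) x1=(-0.6957, -1.5287) x2=(0.4554, 1.4970)
step 22: x0=(-0.7447, 2.0712) x1=(-0.6892, -1.5358) x2=(0.4487, 1.4875)
step 23: x0=(-0.7488, 2.0834) x1=(-0.6826, -1.5429) x2=(0.4419, 1.4781)
step 24: x0=(-0.7528, 2.0956) x1=(-0.6760, -1.5499) x2=(0.4351, 1.4687)
step 25: x0=(-0.7565, 2.1078) x1=(-0.6694, -1.5570) x2=(0.4281, 1.4593)
step 26: x0=(-0.7600, 2.1198) x1=(-0.6628, -1.5640) x2=(0.4211, 1.4500)

(-0.7600, 2.1198)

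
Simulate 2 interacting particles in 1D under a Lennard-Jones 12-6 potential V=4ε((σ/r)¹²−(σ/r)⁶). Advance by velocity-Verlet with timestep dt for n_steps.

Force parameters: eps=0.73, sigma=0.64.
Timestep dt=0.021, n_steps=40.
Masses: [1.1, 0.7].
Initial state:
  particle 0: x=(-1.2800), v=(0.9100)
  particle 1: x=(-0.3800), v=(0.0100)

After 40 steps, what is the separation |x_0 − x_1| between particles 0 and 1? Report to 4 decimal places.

1.0248

step 0: x0=(-1.2800) x1=(-0.3800)
step 1: x0=(-1.2605) x1=(-0.3804)
step 2: x0=(-1.2402) x1=(-0.3821)
step 3: x0=(-1.2190) x1=(-0.3852)
step 4: x0=(-1.1967) x1=(-0.3899)
step 5: x0=(-1.1734) x1=(-0.3964)
step 6: x0=(-1.1490) x1=(-0.4045)
step 7: x0=(-1.1238) x1=(-0.4138)
step 8: x0=(-1.0991) x1=(-0.4224)
step 9: x0=(-1.0775) x1=(-0.4260)
step 10: x0=(-1.0637) x1=(-0.4175)
step 11: x0=(-1.0590) x1=(-0.3947)
step 12: x0=(-1.0593) x1=(-0.3639)
step 13: x0=(-1.0610) x1=(-0.3310)
step 14: x0=(-1.0623) x1=(-0.2988)
step 15: x0=(-1.0626) x1=(-0.2681)
step 16: x0=(-1.0618) x1=(-0.2391)
step 17: x0=(-1.0599) x1=(-0.2118)
step 18: x0=(-1.0571) x1=(-0.1860)
step 19: x0=(-1.0534) x1=(-0.1615)
step 20: x0=(-1.0489) x1=(-0.1383)
step 21: x0=(-1.0437) x1=(-0.1162)
step 22: x0=(-1.0379) x1=(-0.0952)
step 23: x0=(-1.0315) x1=(-0.0750)
step 24: x0=(-1.0246) x1=(-0.0557)
step 25: x0=(-1.0171) x1=(-0.0371)
step 26: x0=(-1.0092) x1=(-0.0193)
step 27: x0=(-1.0008) x1=(-0.0022)
step 28: x0=(-0.9920) x1=(0.0142)
step 29: x0=(-0.9828) x1=(0.0300)
step 30: x0=(-0.9733) x1=(0.0452)
step 31: x0=(-0.9633) x1=(0.0598)
step 32: x0=(-0.9530) x1=(0.0739)
step 33: x0=(-0.9424) x1=(0.0874)
step 34: x0=(-0.9314) x1=(0.1003)
step 35: x0=(-0.9200) x1=(0.1127)
step 36: x0=(-0.9083) x1=(0.1246)
step 37: x0=(-0.8963) x1=(0.1359)
step 38: x0=(-0.8839) x1=(0.1467)
step 39: x0=(-0.8712) x1=(0.1570)
step 40: x0=(-0.8581) x1=(0.1667)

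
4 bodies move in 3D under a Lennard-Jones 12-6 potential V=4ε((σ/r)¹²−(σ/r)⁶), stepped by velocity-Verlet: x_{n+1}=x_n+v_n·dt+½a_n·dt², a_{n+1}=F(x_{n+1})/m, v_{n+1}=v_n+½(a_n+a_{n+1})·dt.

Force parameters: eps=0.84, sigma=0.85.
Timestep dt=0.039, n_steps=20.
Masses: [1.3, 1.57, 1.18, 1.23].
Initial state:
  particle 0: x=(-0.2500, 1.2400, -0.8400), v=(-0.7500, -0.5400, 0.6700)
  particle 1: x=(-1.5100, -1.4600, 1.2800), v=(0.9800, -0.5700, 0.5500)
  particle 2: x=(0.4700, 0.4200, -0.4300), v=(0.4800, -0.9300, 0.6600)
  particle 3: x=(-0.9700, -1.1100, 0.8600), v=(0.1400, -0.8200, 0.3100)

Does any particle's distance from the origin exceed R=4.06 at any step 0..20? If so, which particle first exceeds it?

step 0: x0=(-0.2500, 1.2400, -0.8400) x1=(-1.5100, -1.4600, 1.2800) x2=(0.4700, 0.4200, -0.4300) x3=(-0.9700, -1.1100, 0.8600)
step 1: x0=(-0.2786, 1.2182, -0.8135) x1=(-1.5153, -1.5105, 1.3353) x2=(0.4880, 0.3845, -0.4047) x3=(-0.9089, -1.1059, 0.8288)
step 2: x0=(-0.3060, 1.1951, -0.7864) x1=(-1.5270, -1.5651, 1.3959) x2=(0.5047, 0.3505, -0.3800) x3=(-0.8398, -1.0965, 0.7910)
step 3: x0=(-0.3324, 1.1710, -0.7587) x1=(-1.5371, -1.6188, 1.4552) x2=(0.5202, 0.3176, -0.3559) x3=(-0.7726, -1.0883, 0.7547)
step 4: x0=(-0.3579, 1.1459, -0.7306) x1=(-1.5461, -1.6716, 1.5134) x2=(0.5348, 0.2856, -0.3322) x3=(-0.7068, -1.0811, 0.7198)
step 5: x0=(-0.3826, 1.1200, -0.7022) x1=(-1.5545, -1.7240, 1.5710) x2=(0.5484, 0.2545, -0.3089) x3=(-0.6418, -1.0745, 0.6856)
step 6: x0=(-0.4066, 1.0935, -0.6734) x1=(-1.5625, -1.7761, 1.6283) x2=(0.5611, 0.2241, -0.2860) x3=(-0.5772, -1.0681, 0.6519)
step 7: x0=(-0.4299, 1.0663, -0.6444) x1=(-1.5703, -1.8281, 1.6854) x2=(0.5731, 0.1943, -0.2632) x3=(-0.5128, -1.0619, 0.6183)
step 8: x0=(-0.4526, 1.0386, -0.6151) x1=(-1.5779, -1.8800, 1.7423) x2=(0.5843, 0.1650, -0.2407) x3=(-0.4485, -1.0556, 0.5849)
step 9: x0=(-0.4748, 1.0105, -0.5857) x1=(-1.5855, -1.9319, 1.7992) x2=(0.5949, 0.1360, -0.2183) x3=(-0.3843, -1.0493, 0.5514)
step 10: x0=(-0.4964, 0.9819, -0.5560) x1=(-1.5931, -1.9837, 1.8560) x2=(0.6048, 0.1074, -0.1960) x3=(-0.3199, -1.0429, 0.5179)
step 11: x0=(-0.5177, 0.9529, -0.5262) x1=(-1.6006, -2.0355, 1.9128) x2=(0.6140, 0.0790, -0.1737) x3=(-0.2554, -1.0363, 0.4843)
step 12: x0=(-0.5384, 0.9236, -0.4962) x1=(-1.6081, -2.0873, 1.9696) x2=(0.6226, 0.0506, -0.1514) x3=(-0.1908, -1.0294, 0.4506)
step 13: x0=(-0.5588, 0.8940, -0.4661) x1=(-1.6156, -2.1391, 2.0264) x2=(0.6303, 0.0221, -0.1290) x3=(-0.1258, -1.0221, 0.4166)
step 14: x0=(-0.5789, 0.8640, -0.4359) x1=(-1.6231, -2.1909, 2.0831) x2=(0.6373, -0.0067, -0.1064) x3=(-0.0604, -1.0141, 0.3823)
step 15: x0=(-0.5985, 0.8338, -0.4056) x1=(-1.6306, -2.2426, 2.1399) x2=(0.6432, -0.0361, -0.0834) x3=(0.0055, -1.0052, 0.3475)
step 16: x0=(-0.6179, 0.8033, -0.3752) x1=(-1.6381, -2.2944, 2.1966) x2=(0.6478, -0.0667, -0.0599) x3=(0.0723, -0.9950, 0.3122)
step 17: x0=(-0.6369, 0.7725, -0.3446) x1=(-1.6456, -2.3462, 2.2534) x2=(0.6510, -0.0991, -0.0358) x3=(0.1403, -0.9828, 0.2761)
step 18: x0=(-0.6556, 0.7415, -0.3140) x1=(-1.6531, -2.3979, 2.3101) x2=(0.6523, -0.1337, -0.0107) x3=(0.2096, -0.9682, 0.2391)
step 19: x0=(-0.6741, 0.7103, -0.2834) x1=(-1.6605, -2.4497, 2.3668) x2=(0.6527, -0.1695, 0.0146) x3=(0.2796, -0.9522, 0.2017)
step 20: x0=(-0.6923, 0.6789, -0.2526) x1=(-1.6680, -2.5014, 2.4236) x2=(0.6581, -0.1941, 0.0373) x3=(0.3445, -0.9467, 0.1668)

no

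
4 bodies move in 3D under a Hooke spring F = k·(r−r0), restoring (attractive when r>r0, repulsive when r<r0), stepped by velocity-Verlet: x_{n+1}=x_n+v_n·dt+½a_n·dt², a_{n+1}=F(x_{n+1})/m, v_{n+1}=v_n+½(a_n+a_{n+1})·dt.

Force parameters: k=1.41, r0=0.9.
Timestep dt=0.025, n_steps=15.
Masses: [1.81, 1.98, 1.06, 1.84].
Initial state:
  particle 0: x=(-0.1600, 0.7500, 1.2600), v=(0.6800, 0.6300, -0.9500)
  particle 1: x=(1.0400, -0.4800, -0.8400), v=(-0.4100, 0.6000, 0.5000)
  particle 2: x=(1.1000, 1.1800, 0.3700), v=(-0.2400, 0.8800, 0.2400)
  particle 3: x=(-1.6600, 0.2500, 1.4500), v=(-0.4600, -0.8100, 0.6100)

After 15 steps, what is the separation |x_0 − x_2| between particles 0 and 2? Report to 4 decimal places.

0.8597

step 0: x0=(-0.1600, 0.7500, 1.2600) x1=(1.0400, -0.4800, -0.8400) x2=(1.1000, 1.1800, 0.3700) x3=(-1.6600, 0.2500, 1.4500)
step 1: x0=(-0.1428, 0.7655, 1.2358) x1=(1.0291, -0.4645, -0.8267) x2=(1.0929, 1.2013, 0.3762) x3=(-1.6704, 0.2298, 1.4646)
step 2: x0=(-0.1254, 0.7807, 1.2109) x1=(1.0170, -0.4480, -0.8116) x2=(1.0838, 1.2210, 0.3828) x3=(-1.6785, 0.2099, 1.4780)
step 3: x0=(-0.1076, 0.7953, 1.1852) x1=(1.0037, -0.4304, -0.7950) x2=(1.0725, 1.2392, 0.3897) x3=(-1.6844, 0.1901, 1.4902)
step 4: x0=(-0.0897, 0.8096, 1.1587) x1=(0.9892, -0.4119, -0.7766) x2=(1.0592, 1.2559, 0.3971) x3=(-1.6881, 0.1707, 1.5010)
step 5: x0=(-0.0716, 0.8234, 1.1316) x1=(0.9735, -0.3925, -0.7567) x2=(1.0439, 1.2710, 0.4047) x3=(-1.6894, 0.1515, 1.5106)
step 6: x0=(-0.0533, 0.8367, 1.1039) x1=(0.9566, -0.3721, -0.7352) x2=(1.0266, 1.2846, 0.4127) x3=(-1.6885, 0.1327, 1.5189)
step 7: x0=(-0.0350, 0.8496, 1.0756) x1=(0.9386, -0.3508, -0.7122) x2=(1.0073, 1.2965, 0.4211) x3=(-1.6853, 0.1143, 1.5260)
step 8: x0=(-0.0166, 0.8619, 1.0468) x1=(0.9195, -0.3286, -0.6877) x2=(0.9862, 1.3069, 0.4297) x3=(-1.6799, 0.0963, 1.5317)
step 9: x0=(0.0017, 0.8738, 1.0176) x1=(0.8993, -0.3055, -0.6617) x2=(0.9631, 1.3158, 0.4387) x3=(-1.6722, 0.0787, 1.5362)
step 10: x0=(0.0200, 0.8852, 0.9878) x1=(0.8780, -0.2816, -0.6342) x2=(0.9383, 1.3231, 0.4479) x3=(-1.6622, 0.0617, 1.5394)
step 11: x0=(0.0382, 0.8961, 0.9577) x1=(0.8557, -0.2570, -0.6054) x2=(0.9118, 1.3288, 0.4573) x3=(-1.6501, 0.0452, 1.5413)
step 12: x0=(0.0563, 0.9065, 0.9273) x1=(0.8323, -0.2315, -0.5752) x2=(0.8836, 1.3330, 0.4670) x3=(-1.6358, 0.0292, 1.5419)
step 13: x0=(0.0741, 0.9164, 0.8966) x1=(0.8080, -0.2053, -0.5437) x2=(0.8539, 1.3358, 0.4770) x3=(-1.6193, 0.0138, 1.5413)
step 14: x0=(0.0918, 0.9257, 0.8657) x1=(0.7828, -0.1785, -0.5110) x2=(0.8226, 1.3371, 0.4871) x3=(-1.6007, -0.0010, 1.5395)
step 15: x0=(0.1091, 0.9345, 0.8347) x1=(0.7566, -0.1509, -0.4771) x2=(0.7899, 1.3369, 0.4975) x3=(-1.5801, -0.0152, 1.5364)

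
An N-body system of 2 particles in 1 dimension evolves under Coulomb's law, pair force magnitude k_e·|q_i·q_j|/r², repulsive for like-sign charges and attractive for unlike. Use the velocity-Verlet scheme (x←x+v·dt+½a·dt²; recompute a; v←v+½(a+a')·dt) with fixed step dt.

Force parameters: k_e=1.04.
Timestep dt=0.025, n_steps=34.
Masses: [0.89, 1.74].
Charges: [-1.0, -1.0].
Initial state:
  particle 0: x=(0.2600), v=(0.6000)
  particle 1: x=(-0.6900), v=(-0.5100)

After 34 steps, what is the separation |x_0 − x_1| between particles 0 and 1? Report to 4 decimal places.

2.2977

step 0: x0=(0.2600) x1=(-0.6900)
step 1: x0=(0.2754) x1=(-0.7030)
step 2: x0=(0.2916) x1=(-0.7163)
step 3: x0=(0.3085) x1=(-0.7300)
step 4: x0=(0.3260) x1=(-0.7441)
step 5: x0=(0.3442) x1=(-0.7585)
step 6: x0=(0.3630) x1=(-0.7732)
step 7: x0=(0.3824) x1=(-0.7881)
step 8: x0=(0.4023) x1=(-0.8034)
step 9: x0=(0.4227) x1=(-0.8189)
step 10: x0=(0.4436) x1=(-0.8347)
step 11: x0=(0.4649) x1=(-0.8507)
step 12: x0=(0.4866) x1=(-0.8669)
step 13: x0=(0.5088) x1=(-0.8833)
step 14: x0=(0.5313) x1=(-0.8999)
step 15: x0=(0.5542) x1=(-0.9166)
step 16: x0=(0.5774) x1=(-0.9336)
step 17: x0=(0.6009) x1=(-0.9507)
step 18: x0=(0.6248) x1=(-0.9680)
step 19: x0=(0.6489) x1=(-0.9854)
step 20: x0=(0.6733) x1=(-1.0030)
step 21: x0=(0.6980) x1=(-1.0206)
step 22: x0=(0.7229) x1=(-1.0385)
step 23: x0=(0.7480) x1=(-1.0564)
step 24: x0=(0.7734) x1=(-1.0745)
step 25: x0=(0.7990) x1=(-1.0926)
step 26: x0=(0.8248) x1=(-1.1109)
step 27: x0=(0.8507) x1=(-1.1293)
step 28: x0=(0.8769) x1=(-1.1477)
step 29: x0=(0.9032) x1=(-1.1663)
step 30: x0=(0.9298) x1=(-1.1849)
step 31: x0=(0.9564) x1=(-1.2036)
step 32: x0=(0.9833) x1=(-1.2224)
step 33: x0=(1.0103) x1=(-1.2413)
step 34: x0=(1.0374) x1=(-1.2603)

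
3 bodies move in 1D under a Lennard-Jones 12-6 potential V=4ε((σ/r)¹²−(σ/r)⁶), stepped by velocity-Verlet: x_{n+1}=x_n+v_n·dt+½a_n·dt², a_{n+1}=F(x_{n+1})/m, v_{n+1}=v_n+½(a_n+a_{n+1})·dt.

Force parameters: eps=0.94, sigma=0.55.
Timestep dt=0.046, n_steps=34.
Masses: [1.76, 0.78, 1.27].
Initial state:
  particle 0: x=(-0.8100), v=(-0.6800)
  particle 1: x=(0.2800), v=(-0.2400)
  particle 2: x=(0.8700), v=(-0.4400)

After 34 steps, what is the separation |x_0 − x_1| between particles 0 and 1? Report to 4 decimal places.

1.2522

step 0: x0=(-0.8100) x1=(0.2800) x2=(0.8700)
step 1: x0=(-0.8411) x1=(0.2579) x2=(0.8563)
step 2: x0=(-0.8717) x1=(0.2222) x2=(0.8503)
step 3: x0=(-0.9020) x1=(0.1900) x2=(0.8417)
step 4: x0=(-0.9319) x1=(0.1663) x2=(0.8273)
step 5: x0=(-0.9614) x1=(0.1521) x2=(0.8065)
step 6: x0=(-0.9905) x1=(0.1469) x2=(0.7797)
step 7: x0=(-1.0193) x1=(0.1467) x2=(0.7493)
step 8: x0=(-1.0478) x1=(0.1368) x2=(0.7246)
step 9: x0=(-1.0761) x1=(0.1025) x2=(0.7145)
step 10: x0=(-1.1042) x1=(0.0648) x2=(0.7061)
step 11: x0=(-1.1320) x1=(0.0344) x2=(0.6930)
step 12: x0=(-1.1595) x1=(0.0135) x2=(0.6736)
step 13: x0=(-1.1868) x1=(0.0023) x2=(0.6479)
step 14: x0=(-1.2139) x1=(-0.0008) x2=(0.6170)
step 15: x0=(-1.2407) x1=(-0.0041) x2=(0.5859)
step 16: x0=(-1.2674) x1=(-0.0291) x2=(0.5678)
step 17: x0=(-1.2939) x1=(-0.0685) x2=(0.5584)
step 18: x0=(-1.3202) x1=(-0.1044) x2=(0.5465)
step 19: x0=(-1.3463) x1=(-0.1313) x2=(0.5289)
step 20: x0=(-1.3722) x1=(-0.1485) x2=(0.5050)
step 21: x0=(-1.3980) x1=(-0.1564) x2=(0.4751)
step 22: x0=(-1.4235) x1=(-0.1593) x2=(0.4420)
step 23: x0=(-1.4489) x1=(-0.1728) x2=(0.4151)
step 24: x0=(-1.4742) x1=(-0.2104) x2=(0.4028)
step 25: x0=(-1.4993) x1=(-0.2505) x2=(0.3919)
step 26: x0=(-1.5242) x1=(-0.2830) x2=(0.3760)
step 27: x0=(-1.5490) x1=(-0.3057) x2=(0.3539)
step 28: x0=(-1.5736) x1=(-0.3185) x2=(0.3255)
step 29: x0=(-1.5981) x1=(-0.3234) x2=(0.2920)
step 30: x0=(-1.6224) x1=(-0.3296) x2=(0.2591)
step 31: x0=(-1.6465) x1=(-0.3589) x2=(0.2402)
step 32: x0=(-1.6706) x1=(-0.4005) x2=(0.2287)
step 33: x0=(-1.6944) x1=(-0.4378) x2=(0.2143)
step 34: x0=(-1.7182) x1=(-0.4659) x2=(0.1942)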